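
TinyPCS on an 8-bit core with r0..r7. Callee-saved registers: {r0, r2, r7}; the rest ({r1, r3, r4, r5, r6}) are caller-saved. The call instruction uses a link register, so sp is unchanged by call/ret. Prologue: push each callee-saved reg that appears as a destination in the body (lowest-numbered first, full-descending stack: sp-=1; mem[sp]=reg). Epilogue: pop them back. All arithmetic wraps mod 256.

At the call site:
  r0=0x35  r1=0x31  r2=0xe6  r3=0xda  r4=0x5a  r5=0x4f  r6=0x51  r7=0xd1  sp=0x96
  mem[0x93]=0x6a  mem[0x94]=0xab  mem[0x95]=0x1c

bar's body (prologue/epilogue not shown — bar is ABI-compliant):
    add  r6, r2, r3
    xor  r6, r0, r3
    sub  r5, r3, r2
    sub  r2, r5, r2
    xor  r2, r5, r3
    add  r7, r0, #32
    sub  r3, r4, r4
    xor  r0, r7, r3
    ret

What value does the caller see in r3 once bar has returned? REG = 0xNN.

REG = 0x00

prologue: push r0 → mem[0x95]=0x35, sp=0x95
prologue: push r2 → mem[0x94]=0xe6, sp=0x94
prologue: push r7 → mem[0x93]=0xd1, sp=0x93
body[0] add  r6, r2, r3 → r6=0xc0
body[1] xor  r6, r0, r3 → r6=0xef
body[2] sub  r5, r3, r2 → r5=0xf4
body[3] sub  r2, r5, r2 → r2=0x0e
body[4] xor  r2, r5, r3 → r2=0x2e
body[5] add  r7, r0, #32 → r7=0x55
body[6] sub  r3, r4, r4 → r3=0x00
body[7] xor  r0, r7, r3 → r0=0x55
epilogue: pop r7=0xd1, sp=0x94
epilogue: pop r2=0xe6, sp=0x95
epilogue: pop r0=0x35, sp=0x96
r3 is caller-saved → body value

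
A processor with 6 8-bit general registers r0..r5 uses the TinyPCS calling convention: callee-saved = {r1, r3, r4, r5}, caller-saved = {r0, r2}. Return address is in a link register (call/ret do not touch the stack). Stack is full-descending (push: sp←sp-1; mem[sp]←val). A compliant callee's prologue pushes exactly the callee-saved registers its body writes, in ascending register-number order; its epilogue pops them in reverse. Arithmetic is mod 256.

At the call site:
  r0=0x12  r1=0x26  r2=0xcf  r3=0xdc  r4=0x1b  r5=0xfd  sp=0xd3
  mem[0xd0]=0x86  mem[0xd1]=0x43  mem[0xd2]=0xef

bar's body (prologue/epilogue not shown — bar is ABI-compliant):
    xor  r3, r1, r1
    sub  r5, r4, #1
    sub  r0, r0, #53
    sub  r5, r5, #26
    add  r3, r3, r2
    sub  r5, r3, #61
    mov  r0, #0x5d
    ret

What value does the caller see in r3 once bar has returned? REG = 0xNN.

prologue: push r3 → mem[0xd2]=0xdc, sp=0xd2
prologue: push r5 → mem[0xd1]=0xfd, sp=0xd1
body[0] xor  r3, r1, r1 → r3=0x00
body[1] sub  r5, r4, #1 → r5=0x1a
body[2] sub  r0, r0, #53 → r0=0xdd
body[3] sub  r5, r5, #26 → r5=0x00
body[4] add  r3, r3, r2 → r3=0xcf
body[5] sub  r5, r3, #61 → r5=0x92
body[6] mov  r0, #0x5d → r0=0x5d
epilogue: pop r5=0xfd, sp=0xd2
epilogue: pop r3=0xdc, sp=0xd3
r3 is callee-saved → restored

REG = 0xdc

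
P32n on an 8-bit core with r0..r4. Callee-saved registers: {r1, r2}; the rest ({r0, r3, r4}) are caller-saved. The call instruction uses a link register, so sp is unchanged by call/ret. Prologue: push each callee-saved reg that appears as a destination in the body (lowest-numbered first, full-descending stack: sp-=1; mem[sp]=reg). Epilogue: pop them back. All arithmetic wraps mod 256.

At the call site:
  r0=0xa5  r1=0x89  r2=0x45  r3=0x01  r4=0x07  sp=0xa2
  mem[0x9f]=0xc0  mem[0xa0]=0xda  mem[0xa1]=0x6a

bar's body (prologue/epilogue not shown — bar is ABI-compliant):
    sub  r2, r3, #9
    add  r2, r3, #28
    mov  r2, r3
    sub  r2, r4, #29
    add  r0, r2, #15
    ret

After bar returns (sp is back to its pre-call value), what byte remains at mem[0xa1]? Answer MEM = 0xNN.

MEM = 0x45

prologue: push r2 -> mem[0xa1]=0x45, sp=0xa1
body[0] sub  r2, r3, #9 -> r2=0xf8
body[1] add  r2, r3, #28 -> r2=0x1d
body[2] mov  r2, r3 -> r2=0x01
body[3] sub  r2, r4, #29 -> r2=0xea
body[4] add  r0, r2, #15 -> r0=0xf9
epilogue: pop r2=0x45, sp=0xa2
prologue pushed ['r2'] at ['0xa1']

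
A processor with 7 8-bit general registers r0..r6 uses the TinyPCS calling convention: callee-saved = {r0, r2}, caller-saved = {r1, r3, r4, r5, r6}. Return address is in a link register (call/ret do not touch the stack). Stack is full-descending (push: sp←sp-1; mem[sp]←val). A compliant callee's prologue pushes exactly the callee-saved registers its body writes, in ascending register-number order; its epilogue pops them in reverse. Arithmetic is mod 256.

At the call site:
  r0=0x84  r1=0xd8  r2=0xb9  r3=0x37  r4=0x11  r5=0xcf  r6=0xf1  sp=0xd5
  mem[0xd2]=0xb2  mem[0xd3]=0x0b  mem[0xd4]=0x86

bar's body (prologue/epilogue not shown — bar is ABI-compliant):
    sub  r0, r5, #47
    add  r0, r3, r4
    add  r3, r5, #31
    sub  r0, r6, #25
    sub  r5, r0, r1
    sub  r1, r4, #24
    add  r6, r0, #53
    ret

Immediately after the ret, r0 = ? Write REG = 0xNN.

REG = 0x84

prologue: push r0 → mem[0xd4]=0x84, sp=0xd4
body[0] sub  r0, r5, #47 → r0=0xa0
body[1] add  r0, r3, r4 → r0=0x48
body[2] add  r3, r5, #31 → r3=0xee
body[3] sub  r0, r6, #25 → r0=0xd8
body[4] sub  r5, r0, r1 → r5=0x00
body[5] sub  r1, r4, #24 → r1=0xf9
body[6] add  r6, r0, #53 → r6=0x0d
epilogue: pop r0=0x84, sp=0xd5
r0 is callee-saved → restored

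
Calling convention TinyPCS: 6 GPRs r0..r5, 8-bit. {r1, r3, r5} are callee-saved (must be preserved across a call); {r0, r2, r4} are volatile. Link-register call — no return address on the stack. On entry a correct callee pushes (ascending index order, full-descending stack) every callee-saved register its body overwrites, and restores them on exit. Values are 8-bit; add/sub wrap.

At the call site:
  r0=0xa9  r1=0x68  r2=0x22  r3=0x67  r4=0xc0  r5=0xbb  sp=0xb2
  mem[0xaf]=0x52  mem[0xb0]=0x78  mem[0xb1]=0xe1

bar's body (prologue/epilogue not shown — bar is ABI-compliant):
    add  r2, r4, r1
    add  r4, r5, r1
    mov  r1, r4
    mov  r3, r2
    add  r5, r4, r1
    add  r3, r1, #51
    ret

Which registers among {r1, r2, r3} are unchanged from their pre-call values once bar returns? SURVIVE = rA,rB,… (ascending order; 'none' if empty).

SURVIVE = r1,r3

prologue: push r1 -> mem[0xb1]=0x68, sp=0xb1
prologue: push r3 -> mem[0xb0]=0x67, sp=0xb0
prologue: push r5 -> mem[0xaf]=0xbb, sp=0xaf
body[0] add  r2, r4, r1 -> r2=0x28
body[1] add  r4, r5, r1 -> r4=0x23
body[2] mov  r1, r4 -> r1=0x23
body[3] mov  r3, r2 -> r3=0x28
body[4] add  r5, r4, r1 -> r5=0x46
body[5] add  r3, r1, #51 -> r3=0x56
epilogue: pop r5=0xbb, sp=0xb0
epilogue: pop r3=0x67, sp=0xb1
epilogue: pop r1=0x68, sp=0xb2
r1: callee-saved, written=True
r2: caller-saved, written=True
r3: callee-saved, written=True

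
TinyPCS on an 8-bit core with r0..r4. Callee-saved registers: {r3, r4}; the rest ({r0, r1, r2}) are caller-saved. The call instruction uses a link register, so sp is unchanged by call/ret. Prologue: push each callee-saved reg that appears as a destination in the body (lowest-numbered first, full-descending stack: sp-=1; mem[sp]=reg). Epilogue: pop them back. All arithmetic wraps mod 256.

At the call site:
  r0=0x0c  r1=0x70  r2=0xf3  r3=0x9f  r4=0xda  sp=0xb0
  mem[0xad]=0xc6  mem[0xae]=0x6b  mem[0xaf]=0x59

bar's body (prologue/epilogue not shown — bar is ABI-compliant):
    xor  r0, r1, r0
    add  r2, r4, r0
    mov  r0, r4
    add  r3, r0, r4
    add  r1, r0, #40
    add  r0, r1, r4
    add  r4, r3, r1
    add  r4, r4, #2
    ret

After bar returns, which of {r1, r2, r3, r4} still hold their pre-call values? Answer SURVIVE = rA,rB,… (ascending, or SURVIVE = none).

SURVIVE = r3,r4

prologue: push r3 -> mem[0xaf]=0x9f, sp=0xaf
prologue: push r4 -> mem[0xae]=0xda, sp=0xae
body[0] xor  r0, r1, r0 -> r0=0x7c
body[1] add  r2, r4, r0 -> r2=0x56
body[2] mov  r0, r4 -> r0=0xda
body[3] add  r3, r0, r4 -> r3=0xb4
body[4] add  r1, r0, #40 -> r1=0x02
body[5] add  r0, r1, r4 -> r0=0xdc
body[6] add  r4, r3, r1 -> r4=0xb6
body[7] add  r4, r4, #2 -> r4=0xb8
epilogue: pop r4=0xda, sp=0xaf
epilogue: pop r3=0x9f, sp=0xb0
r1: caller-saved, written=True
r2: caller-saved, written=True
r3: callee-saved, written=True
r4: callee-saved, written=True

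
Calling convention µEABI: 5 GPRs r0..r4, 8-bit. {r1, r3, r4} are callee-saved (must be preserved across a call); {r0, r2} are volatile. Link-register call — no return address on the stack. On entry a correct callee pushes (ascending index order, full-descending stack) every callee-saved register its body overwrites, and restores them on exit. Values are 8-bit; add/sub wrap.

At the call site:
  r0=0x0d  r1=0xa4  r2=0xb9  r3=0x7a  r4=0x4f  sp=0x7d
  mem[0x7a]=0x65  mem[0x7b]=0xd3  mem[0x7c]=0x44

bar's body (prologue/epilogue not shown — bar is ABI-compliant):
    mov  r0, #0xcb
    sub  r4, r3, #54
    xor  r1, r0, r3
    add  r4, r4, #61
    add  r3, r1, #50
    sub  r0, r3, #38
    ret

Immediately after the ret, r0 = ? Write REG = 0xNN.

REG = 0xbd

prologue: push r1 -> mem[0x7c]=0xa4, sp=0x7c
prologue: push r3 -> mem[0x7b]=0x7a, sp=0x7b
prologue: push r4 -> mem[0x7a]=0x4f, sp=0x7a
body[0] mov  r0, #0xcb -> r0=0xcb
body[1] sub  r4, r3, #54 -> r4=0x44
body[2] xor  r1, r0, r3 -> r1=0xb1
body[3] add  r4, r4, #61 -> r4=0x81
body[4] add  r3, r1, #50 -> r3=0xe3
body[5] sub  r0, r3, #38 -> r0=0xbd
epilogue: pop r4=0x4f, sp=0x7b
epilogue: pop r3=0x7a, sp=0x7c
epilogue: pop r1=0xa4, sp=0x7d
r0 is caller-saved -> body value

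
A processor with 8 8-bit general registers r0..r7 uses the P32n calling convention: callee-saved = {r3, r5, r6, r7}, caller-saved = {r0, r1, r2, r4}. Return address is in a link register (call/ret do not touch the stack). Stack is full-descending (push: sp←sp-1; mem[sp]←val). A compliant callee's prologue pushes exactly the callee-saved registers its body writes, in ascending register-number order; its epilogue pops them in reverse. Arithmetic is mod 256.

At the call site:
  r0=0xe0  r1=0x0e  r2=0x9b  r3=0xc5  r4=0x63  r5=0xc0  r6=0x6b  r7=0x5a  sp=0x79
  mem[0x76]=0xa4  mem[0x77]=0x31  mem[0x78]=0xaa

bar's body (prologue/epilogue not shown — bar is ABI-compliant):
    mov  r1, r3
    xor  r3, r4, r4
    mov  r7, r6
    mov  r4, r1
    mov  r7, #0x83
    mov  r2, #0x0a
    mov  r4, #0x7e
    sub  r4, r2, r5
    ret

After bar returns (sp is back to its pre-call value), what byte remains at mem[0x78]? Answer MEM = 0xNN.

prologue: push r3 → mem[0x78]=0xc5, sp=0x78
prologue: push r7 → mem[0x77]=0x5a, sp=0x77
body[0] mov  r1, r3 → r1=0xc5
body[1] xor  r3, r4, r4 → r3=0x00
body[2] mov  r7, r6 → r7=0x6b
body[3] mov  r4, r1 → r4=0xc5
body[4] mov  r7, #0x83 → r7=0x83
body[5] mov  r2, #0x0a → r2=0x0a
body[6] mov  r4, #0x7e → r4=0x7e
body[7] sub  r4, r2, r5 → r4=0x4a
epilogue: pop r7=0x5a, sp=0x78
epilogue: pop r3=0xc5, sp=0x79
prologue pushed ['r3', 'r7'] at ['0x78', '0x77']

MEM = 0xc5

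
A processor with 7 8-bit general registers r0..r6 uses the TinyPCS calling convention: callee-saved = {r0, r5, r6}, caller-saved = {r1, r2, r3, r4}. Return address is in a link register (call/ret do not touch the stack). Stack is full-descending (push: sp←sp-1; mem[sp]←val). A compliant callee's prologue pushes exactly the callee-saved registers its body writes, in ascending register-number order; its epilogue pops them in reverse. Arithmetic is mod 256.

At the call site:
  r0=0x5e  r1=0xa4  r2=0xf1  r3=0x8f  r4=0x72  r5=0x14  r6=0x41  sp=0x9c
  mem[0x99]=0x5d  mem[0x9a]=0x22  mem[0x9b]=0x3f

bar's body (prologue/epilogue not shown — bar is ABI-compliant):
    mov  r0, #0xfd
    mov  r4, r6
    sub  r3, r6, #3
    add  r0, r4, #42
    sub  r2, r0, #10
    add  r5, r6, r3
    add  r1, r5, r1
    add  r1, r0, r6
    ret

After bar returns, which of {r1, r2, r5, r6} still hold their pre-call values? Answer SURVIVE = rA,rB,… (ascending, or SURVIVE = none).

SURVIVE = r5,r6

prologue: push r0 → mem[0x9b]=0x5e, sp=0x9b
prologue: push r5 → mem[0x9a]=0x14, sp=0x9a
body[0] mov  r0, #0xfd → r0=0xfd
body[1] mov  r4, r6 → r4=0x41
body[2] sub  r3, r6, #3 → r3=0x3e
body[3] add  r0, r4, #42 → r0=0x6b
body[4] sub  r2, r0, #10 → r2=0x61
body[5] add  r5, r6, r3 → r5=0x7f
body[6] add  r1, r5, r1 → r1=0x23
body[7] add  r1, r0, r6 → r1=0xac
epilogue: pop r5=0x14, sp=0x9b
epilogue: pop r0=0x5e, sp=0x9c
r1: caller-saved, written=True
r2: caller-saved, written=True
r5: callee-saved, written=True
r6: callee-saved, written=False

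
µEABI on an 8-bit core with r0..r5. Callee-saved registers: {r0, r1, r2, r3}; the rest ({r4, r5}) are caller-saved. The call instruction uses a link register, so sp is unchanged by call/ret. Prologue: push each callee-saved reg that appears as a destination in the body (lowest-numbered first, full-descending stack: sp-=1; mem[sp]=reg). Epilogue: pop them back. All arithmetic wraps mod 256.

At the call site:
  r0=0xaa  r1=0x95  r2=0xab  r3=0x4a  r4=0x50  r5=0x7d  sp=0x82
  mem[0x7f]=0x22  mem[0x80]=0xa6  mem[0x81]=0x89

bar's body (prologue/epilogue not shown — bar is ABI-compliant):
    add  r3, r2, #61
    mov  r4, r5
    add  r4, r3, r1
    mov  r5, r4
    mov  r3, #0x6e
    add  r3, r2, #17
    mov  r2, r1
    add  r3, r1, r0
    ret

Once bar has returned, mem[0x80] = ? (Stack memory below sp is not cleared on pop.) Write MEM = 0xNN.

prologue: push r2 -> mem[0x81]=0xab, sp=0x81
prologue: push r3 -> mem[0x80]=0x4a, sp=0x80
body[0] add  r3, r2, #61 -> r3=0xe8
body[1] mov  r4, r5 -> r4=0x7d
body[2] add  r4, r3, r1 -> r4=0x7d
body[3] mov  r5, r4 -> r5=0x7d
body[4] mov  r3, #0x6e -> r3=0x6e
body[5] add  r3, r2, #17 -> r3=0xbc
body[6] mov  r2, r1 -> r2=0x95
body[7] add  r3, r1, r0 -> r3=0x3f
epilogue: pop r3=0x4a, sp=0x81
epilogue: pop r2=0xab, sp=0x82
prologue pushed ['r2', 'r3'] at ['0x81', '0x80']

MEM = 0x4a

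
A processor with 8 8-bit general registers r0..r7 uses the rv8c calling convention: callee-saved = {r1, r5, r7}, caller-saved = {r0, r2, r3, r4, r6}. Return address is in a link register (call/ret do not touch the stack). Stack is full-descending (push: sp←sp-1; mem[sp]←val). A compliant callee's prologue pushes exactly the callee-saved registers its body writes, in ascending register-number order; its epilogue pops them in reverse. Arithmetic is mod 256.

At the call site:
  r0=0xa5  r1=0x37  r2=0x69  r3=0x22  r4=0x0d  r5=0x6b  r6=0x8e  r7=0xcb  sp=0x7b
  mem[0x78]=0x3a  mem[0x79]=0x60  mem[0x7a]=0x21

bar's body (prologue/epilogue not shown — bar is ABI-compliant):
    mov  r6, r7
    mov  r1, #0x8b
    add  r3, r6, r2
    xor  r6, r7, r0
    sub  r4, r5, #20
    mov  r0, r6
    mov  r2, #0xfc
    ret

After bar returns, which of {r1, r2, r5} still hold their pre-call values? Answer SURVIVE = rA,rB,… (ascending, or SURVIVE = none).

prologue: push r1 -> mem[0x7a]=0x37, sp=0x7a
body[0] mov  r6, r7 -> r6=0xcb
body[1] mov  r1, #0x8b -> r1=0x8b
body[2] add  r3, r6, r2 -> r3=0x34
body[3] xor  r6, r7, r0 -> r6=0x6e
body[4] sub  r4, r5, #20 -> r4=0x57
body[5] mov  r0, r6 -> r0=0x6e
body[6] mov  r2, #0xfc -> r2=0xfc
epilogue: pop r1=0x37, sp=0x7b
r1: callee-saved, written=True
r2: caller-saved, written=True
r5: callee-saved, written=False

SURVIVE = r1,r5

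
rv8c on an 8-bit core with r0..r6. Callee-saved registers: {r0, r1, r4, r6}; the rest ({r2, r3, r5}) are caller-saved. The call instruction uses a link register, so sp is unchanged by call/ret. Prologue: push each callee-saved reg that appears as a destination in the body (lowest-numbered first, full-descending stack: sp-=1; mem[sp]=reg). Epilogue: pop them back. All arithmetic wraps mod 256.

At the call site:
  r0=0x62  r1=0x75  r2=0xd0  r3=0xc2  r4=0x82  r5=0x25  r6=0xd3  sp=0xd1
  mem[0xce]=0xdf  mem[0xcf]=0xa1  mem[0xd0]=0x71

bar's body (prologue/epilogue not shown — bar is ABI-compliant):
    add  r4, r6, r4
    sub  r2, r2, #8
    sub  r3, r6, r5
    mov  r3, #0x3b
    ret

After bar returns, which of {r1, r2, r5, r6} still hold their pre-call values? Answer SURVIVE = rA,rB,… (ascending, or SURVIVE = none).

SURVIVE = r1,r5,r6

prologue: push r4 → mem[0xd0]=0x82, sp=0xd0
body[0] add  r4, r6, r4 → r4=0x55
body[1] sub  r2, r2, #8 → r2=0xc8
body[2] sub  r3, r6, r5 → r3=0xae
body[3] mov  r3, #0x3b → r3=0x3b
epilogue: pop r4=0x82, sp=0xd1
r1: callee-saved, written=False
r2: caller-saved, written=True
r5: caller-saved, written=False
r6: callee-saved, written=False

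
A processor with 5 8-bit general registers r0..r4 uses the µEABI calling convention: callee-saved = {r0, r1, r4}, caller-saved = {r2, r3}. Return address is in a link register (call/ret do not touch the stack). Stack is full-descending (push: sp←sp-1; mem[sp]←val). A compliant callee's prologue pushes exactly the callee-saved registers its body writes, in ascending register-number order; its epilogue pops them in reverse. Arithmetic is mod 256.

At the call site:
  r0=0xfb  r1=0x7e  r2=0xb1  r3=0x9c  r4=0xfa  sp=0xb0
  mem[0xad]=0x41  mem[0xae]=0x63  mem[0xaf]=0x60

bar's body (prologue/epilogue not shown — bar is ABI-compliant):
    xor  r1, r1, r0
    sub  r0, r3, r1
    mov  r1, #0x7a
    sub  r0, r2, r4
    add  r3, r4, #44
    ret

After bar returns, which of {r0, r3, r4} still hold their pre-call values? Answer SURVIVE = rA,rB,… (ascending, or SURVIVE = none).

SURVIVE = r0,r4

prologue: push r0 → mem[0xaf]=0xfb, sp=0xaf
prologue: push r1 → mem[0xae]=0x7e, sp=0xae
body[0] xor  r1, r1, r0 → r1=0x85
body[1] sub  r0, r3, r1 → r0=0x17
body[2] mov  r1, #0x7a → r1=0x7a
body[3] sub  r0, r2, r4 → r0=0xb7
body[4] add  r3, r4, #44 → r3=0x26
epilogue: pop r1=0x7e, sp=0xaf
epilogue: pop r0=0xfb, sp=0xb0
r0: callee-saved, written=True
r3: caller-saved, written=True
r4: callee-saved, written=False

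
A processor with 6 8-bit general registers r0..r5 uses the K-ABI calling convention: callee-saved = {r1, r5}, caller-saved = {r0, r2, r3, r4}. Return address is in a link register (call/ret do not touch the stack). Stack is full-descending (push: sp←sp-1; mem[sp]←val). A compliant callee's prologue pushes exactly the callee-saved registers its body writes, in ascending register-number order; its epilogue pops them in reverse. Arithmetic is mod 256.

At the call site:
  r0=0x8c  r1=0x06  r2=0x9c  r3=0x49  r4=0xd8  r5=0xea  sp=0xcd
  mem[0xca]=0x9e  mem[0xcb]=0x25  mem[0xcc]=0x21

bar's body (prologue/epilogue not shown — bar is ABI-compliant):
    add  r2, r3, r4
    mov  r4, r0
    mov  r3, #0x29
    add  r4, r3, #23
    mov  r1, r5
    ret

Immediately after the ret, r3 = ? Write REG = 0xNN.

REG = 0x29

prologue: push r1 → mem[0xcc]=0x06, sp=0xcc
body[0] add  r2, r3, r4 → r2=0x21
body[1] mov  r4, r0 → r4=0x8c
body[2] mov  r3, #0x29 → r3=0x29
body[3] add  r4, r3, #23 → r4=0x40
body[4] mov  r1, r5 → r1=0xea
epilogue: pop r1=0x06, sp=0xcd
r3 is caller-saved → body value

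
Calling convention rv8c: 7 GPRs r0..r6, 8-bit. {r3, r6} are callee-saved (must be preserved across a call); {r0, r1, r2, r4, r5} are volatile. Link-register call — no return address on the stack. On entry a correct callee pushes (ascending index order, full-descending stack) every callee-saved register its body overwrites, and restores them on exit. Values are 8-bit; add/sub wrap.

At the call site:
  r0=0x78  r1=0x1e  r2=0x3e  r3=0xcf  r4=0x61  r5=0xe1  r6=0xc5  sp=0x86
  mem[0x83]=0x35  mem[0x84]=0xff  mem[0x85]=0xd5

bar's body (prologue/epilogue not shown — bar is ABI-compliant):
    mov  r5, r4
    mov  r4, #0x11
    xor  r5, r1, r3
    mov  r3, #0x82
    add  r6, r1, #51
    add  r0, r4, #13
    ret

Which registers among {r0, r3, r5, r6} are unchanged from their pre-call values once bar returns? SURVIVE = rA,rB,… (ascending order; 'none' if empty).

SURVIVE = r3,r6

prologue: push r3 → mem[0x85]=0xcf, sp=0x85
prologue: push r6 → mem[0x84]=0xc5, sp=0x84
body[0] mov  r5, r4 → r5=0x61
body[1] mov  r4, #0x11 → r4=0x11
body[2] xor  r5, r1, r3 → r5=0xd1
body[3] mov  r3, #0x82 → r3=0x82
body[4] add  r6, r1, #51 → r6=0x51
body[5] add  r0, r4, #13 → r0=0x1e
epilogue: pop r6=0xc5, sp=0x85
epilogue: pop r3=0xcf, sp=0x86
r0: caller-saved, written=True
r3: callee-saved, written=True
r5: caller-saved, written=True
r6: callee-saved, written=True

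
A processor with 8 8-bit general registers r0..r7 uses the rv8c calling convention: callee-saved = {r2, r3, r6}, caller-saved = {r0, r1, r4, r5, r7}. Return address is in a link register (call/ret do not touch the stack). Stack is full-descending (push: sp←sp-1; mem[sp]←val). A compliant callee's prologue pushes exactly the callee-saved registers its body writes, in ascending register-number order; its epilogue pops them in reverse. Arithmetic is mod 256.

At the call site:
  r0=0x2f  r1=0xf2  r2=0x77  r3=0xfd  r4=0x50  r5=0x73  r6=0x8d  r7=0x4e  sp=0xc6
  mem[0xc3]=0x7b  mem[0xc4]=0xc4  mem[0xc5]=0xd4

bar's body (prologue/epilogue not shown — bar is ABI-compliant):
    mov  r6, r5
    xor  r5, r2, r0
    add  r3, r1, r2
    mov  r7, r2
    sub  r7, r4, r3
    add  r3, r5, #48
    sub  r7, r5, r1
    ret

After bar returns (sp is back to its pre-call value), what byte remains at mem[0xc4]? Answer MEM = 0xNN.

prologue: push r3 -> mem[0xc5]=0xfd, sp=0xc5
prologue: push r6 -> mem[0xc4]=0x8d, sp=0xc4
body[0] mov  r6, r5 -> r6=0x73
body[1] xor  r5, r2, r0 -> r5=0x58
body[2] add  r3, r1, r2 -> r3=0x69
body[3] mov  r7, r2 -> r7=0x77
body[4] sub  r7, r4, r3 -> r7=0xe7
body[5] add  r3, r5, #48 -> r3=0x88
body[6] sub  r7, r5, r1 -> r7=0x66
epilogue: pop r6=0x8d, sp=0xc5
epilogue: pop r3=0xfd, sp=0xc6
prologue pushed ['r3', 'r6'] at ['0xc5', '0xc4']

MEM = 0x8d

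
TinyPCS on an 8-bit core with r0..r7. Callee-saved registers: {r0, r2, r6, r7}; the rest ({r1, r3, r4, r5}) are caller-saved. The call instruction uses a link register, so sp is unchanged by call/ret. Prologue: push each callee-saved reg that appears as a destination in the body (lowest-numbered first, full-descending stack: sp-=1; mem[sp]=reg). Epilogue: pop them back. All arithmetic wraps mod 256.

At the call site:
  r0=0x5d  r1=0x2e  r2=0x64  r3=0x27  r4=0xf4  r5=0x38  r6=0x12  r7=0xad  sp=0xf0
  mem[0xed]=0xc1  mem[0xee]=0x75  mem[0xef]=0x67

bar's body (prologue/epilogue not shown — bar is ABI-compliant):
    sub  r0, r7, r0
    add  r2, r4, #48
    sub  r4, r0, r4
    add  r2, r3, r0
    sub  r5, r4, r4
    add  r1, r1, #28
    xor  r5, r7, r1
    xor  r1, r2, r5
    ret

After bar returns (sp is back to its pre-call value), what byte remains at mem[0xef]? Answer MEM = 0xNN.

prologue: push r0 -> mem[0xef]=0x5d, sp=0xef
prologue: push r2 -> mem[0xee]=0x64, sp=0xee
body[0] sub  r0, r7, r0 -> r0=0x50
body[1] add  r2, r4, #48 -> r2=0x24
body[2] sub  r4, r0, r4 -> r4=0x5c
body[3] add  r2, r3, r0 -> r2=0x77
body[4] sub  r5, r4, r4 -> r5=0x00
body[5] add  r1, r1, #28 -> r1=0x4a
body[6] xor  r5, r7, r1 -> r5=0xe7
body[7] xor  r1, r2, r5 -> r1=0x90
epilogue: pop r2=0x64, sp=0xef
epilogue: pop r0=0x5d, sp=0xf0
prologue pushed ['r0', 'r2'] at ['0xef', '0xee']

MEM = 0x5d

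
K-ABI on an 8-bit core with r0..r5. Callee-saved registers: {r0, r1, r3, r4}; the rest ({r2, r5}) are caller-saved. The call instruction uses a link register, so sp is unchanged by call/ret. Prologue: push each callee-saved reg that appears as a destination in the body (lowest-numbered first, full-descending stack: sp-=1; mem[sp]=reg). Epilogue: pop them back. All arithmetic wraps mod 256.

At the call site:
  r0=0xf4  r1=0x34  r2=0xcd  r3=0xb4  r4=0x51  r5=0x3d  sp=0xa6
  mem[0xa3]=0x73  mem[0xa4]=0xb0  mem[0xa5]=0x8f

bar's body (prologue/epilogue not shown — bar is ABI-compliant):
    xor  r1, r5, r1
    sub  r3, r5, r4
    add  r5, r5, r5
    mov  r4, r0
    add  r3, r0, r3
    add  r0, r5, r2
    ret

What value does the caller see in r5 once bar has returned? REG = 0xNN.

REG = 0x7a

prologue: push r0 → mem[0xa5]=0xf4, sp=0xa5
prologue: push r1 → mem[0xa4]=0x34, sp=0xa4
prologue: push r3 → mem[0xa3]=0xb4, sp=0xa3
prologue: push r4 → mem[0xa2]=0x51, sp=0xa2
body[0] xor  r1, r5, r1 → r1=0x09
body[1] sub  r3, r5, r4 → r3=0xec
body[2] add  r5, r5, r5 → r5=0x7a
body[3] mov  r4, r0 → r4=0xf4
body[4] add  r3, r0, r3 → r3=0xe0
body[5] add  r0, r5, r2 → r0=0x47
epilogue: pop r4=0x51, sp=0xa3
epilogue: pop r3=0xb4, sp=0xa4
epilogue: pop r1=0x34, sp=0xa5
epilogue: pop r0=0xf4, sp=0xa6
r5 is caller-saved → body value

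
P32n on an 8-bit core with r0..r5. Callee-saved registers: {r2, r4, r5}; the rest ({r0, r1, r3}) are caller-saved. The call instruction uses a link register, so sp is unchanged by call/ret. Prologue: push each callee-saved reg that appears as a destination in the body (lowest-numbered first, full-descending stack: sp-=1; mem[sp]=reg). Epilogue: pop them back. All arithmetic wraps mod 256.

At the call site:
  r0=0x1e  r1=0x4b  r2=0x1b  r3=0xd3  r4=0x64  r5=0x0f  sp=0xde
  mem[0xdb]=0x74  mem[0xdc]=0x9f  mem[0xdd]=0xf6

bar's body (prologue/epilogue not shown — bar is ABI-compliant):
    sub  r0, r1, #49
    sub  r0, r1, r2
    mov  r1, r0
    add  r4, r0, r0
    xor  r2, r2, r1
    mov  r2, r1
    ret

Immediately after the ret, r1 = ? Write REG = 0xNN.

REG = 0x30

prologue: push r2 → mem[0xdd]=0x1b, sp=0xdd
prologue: push r4 → mem[0xdc]=0x64, sp=0xdc
body[0] sub  r0, r1, #49 → r0=0x1a
body[1] sub  r0, r1, r2 → r0=0x30
body[2] mov  r1, r0 → r1=0x30
body[3] add  r4, r0, r0 → r4=0x60
body[4] xor  r2, r2, r1 → r2=0x2b
body[5] mov  r2, r1 → r2=0x30
epilogue: pop r4=0x64, sp=0xdd
epilogue: pop r2=0x1b, sp=0xde
r1 is caller-saved → body value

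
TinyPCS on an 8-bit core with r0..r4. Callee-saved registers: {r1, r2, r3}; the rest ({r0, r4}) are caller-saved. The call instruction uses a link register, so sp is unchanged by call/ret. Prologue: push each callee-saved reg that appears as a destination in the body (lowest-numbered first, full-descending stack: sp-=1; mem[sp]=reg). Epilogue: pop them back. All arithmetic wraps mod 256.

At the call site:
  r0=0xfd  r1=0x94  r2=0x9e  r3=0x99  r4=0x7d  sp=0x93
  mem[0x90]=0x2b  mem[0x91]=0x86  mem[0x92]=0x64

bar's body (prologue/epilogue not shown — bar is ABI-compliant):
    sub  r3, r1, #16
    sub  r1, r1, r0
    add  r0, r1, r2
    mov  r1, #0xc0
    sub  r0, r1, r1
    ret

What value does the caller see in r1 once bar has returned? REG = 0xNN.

prologue: push r1 → mem[0x92]=0x94, sp=0x92
prologue: push r3 → mem[0x91]=0x99, sp=0x91
body[0] sub  r3, r1, #16 → r3=0x84
body[1] sub  r1, r1, r0 → r1=0x97
body[2] add  r0, r1, r2 → r0=0x35
body[3] mov  r1, #0xc0 → r1=0xc0
body[4] sub  r0, r1, r1 → r0=0x00
epilogue: pop r3=0x99, sp=0x92
epilogue: pop r1=0x94, sp=0x93
r1 is callee-saved → restored

REG = 0x94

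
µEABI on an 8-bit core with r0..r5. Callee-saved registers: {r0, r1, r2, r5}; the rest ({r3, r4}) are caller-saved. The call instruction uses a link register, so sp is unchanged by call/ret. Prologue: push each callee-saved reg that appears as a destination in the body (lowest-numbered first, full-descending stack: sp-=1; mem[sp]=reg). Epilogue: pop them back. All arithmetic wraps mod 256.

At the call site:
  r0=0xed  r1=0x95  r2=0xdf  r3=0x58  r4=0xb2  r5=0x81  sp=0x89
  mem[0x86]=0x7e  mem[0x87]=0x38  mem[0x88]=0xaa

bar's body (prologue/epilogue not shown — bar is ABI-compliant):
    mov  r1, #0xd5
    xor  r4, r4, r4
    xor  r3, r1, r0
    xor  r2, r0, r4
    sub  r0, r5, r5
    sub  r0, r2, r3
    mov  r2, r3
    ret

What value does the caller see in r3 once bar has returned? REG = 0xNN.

REG = 0x38

prologue: push r0 -> mem[0x88]=0xed, sp=0x88
prologue: push r1 -> mem[0x87]=0x95, sp=0x87
prologue: push r2 -> mem[0x86]=0xdf, sp=0x86
body[0] mov  r1, #0xd5 -> r1=0xd5
body[1] xor  r4, r4, r4 -> r4=0x00
body[2] xor  r3, r1, r0 -> r3=0x38
body[3] xor  r2, r0, r4 -> r2=0xed
body[4] sub  r0, r5, r5 -> r0=0x00
body[5] sub  r0, r2, r3 -> r0=0xb5
body[6] mov  r2, r3 -> r2=0x38
epilogue: pop r2=0xdf, sp=0x87
epilogue: pop r1=0x95, sp=0x88
epilogue: pop r0=0xed, sp=0x89
r3 is caller-saved -> body value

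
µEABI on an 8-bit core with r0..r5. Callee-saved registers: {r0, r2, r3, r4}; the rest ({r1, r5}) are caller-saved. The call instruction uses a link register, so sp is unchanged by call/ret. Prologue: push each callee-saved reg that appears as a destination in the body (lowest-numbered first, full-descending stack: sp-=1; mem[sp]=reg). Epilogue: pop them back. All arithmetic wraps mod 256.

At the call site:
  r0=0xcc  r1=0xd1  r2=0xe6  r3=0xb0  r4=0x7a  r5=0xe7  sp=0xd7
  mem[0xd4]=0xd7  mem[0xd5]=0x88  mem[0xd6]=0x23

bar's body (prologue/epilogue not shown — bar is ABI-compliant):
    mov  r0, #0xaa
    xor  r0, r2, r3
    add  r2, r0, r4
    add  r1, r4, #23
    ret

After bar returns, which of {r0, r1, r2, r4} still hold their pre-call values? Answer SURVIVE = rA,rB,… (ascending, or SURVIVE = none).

SURVIVE = r0,r2,r4

prologue: push r0 -> mem[0xd6]=0xcc, sp=0xd6
prologue: push r2 -> mem[0xd5]=0xe6, sp=0xd5
body[0] mov  r0, #0xaa -> r0=0xaa
body[1] xor  r0, r2, r3 -> r0=0x56
body[2] add  r2, r0, r4 -> r2=0xd0
body[3] add  r1, r4, #23 -> r1=0x91
epilogue: pop r2=0xe6, sp=0xd6
epilogue: pop r0=0xcc, sp=0xd7
r0: callee-saved, written=True
r1: caller-saved, written=True
r2: callee-saved, written=True
r4: callee-saved, written=False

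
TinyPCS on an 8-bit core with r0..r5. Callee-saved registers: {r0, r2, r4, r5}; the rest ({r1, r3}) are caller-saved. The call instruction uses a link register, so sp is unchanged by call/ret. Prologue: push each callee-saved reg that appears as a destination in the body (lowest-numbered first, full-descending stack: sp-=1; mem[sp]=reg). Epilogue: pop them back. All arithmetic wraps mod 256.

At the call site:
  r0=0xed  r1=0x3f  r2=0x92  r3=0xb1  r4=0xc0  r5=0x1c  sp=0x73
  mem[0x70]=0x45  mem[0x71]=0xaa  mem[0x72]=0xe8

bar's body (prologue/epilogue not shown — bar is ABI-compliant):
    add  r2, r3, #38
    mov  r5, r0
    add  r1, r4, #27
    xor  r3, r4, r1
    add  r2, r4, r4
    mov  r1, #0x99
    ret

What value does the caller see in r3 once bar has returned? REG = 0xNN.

prologue: push r2 → mem[0x72]=0x92, sp=0x72
prologue: push r5 → mem[0x71]=0x1c, sp=0x71
body[0] add  r2, r3, #38 → r2=0xd7
body[1] mov  r5, r0 → r5=0xed
body[2] add  r1, r4, #27 → r1=0xdb
body[3] xor  r3, r4, r1 → r3=0x1b
body[4] add  r2, r4, r4 → r2=0x80
body[5] mov  r1, #0x99 → r1=0x99
epilogue: pop r5=0x1c, sp=0x72
epilogue: pop r2=0x92, sp=0x73
r3 is caller-saved → body value

REG = 0x1b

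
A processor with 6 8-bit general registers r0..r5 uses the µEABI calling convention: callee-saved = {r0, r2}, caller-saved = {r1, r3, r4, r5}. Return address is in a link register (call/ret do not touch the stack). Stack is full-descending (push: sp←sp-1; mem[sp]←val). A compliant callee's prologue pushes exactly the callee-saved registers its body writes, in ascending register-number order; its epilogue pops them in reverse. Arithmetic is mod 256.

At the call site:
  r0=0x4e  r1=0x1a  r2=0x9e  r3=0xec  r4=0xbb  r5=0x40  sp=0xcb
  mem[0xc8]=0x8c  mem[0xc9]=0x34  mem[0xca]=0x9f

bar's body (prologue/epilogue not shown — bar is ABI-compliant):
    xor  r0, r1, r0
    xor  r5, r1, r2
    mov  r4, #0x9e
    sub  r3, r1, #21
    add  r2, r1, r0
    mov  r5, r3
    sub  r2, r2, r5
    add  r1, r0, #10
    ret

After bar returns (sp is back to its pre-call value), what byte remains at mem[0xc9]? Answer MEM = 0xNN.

MEM = 0x9e

prologue: push r0 -> mem[0xca]=0x4e, sp=0xca
prologue: push r2 -> mem[0xc9]=0x9e, sp=0xc9
body[0] xor  r0, r1, r0 -> r0=0x54
body[1] xor  r5, r1, r2 -> r5=0x84
body[2] mov  r4, #0x9e -> r4=0x9e
body[3] sub  r3, r1, #21 -> r3=0x05
body[4] add  r2, r1, r0 -> r2=0x6e
body[5] mov  r5, r3 -> r5=0x05
body[6] sub  r2, r2, r5 -> r2=0x69
body[7] add  r1, r0, #10 -> r1=0x5e
epilogue: pop r2=0x9e, sp=0xca
epilogue: pop r0=0x4e, sp=0xcb
prologue pushed ['r0', 'r2'] at ['0xca', '0xc9']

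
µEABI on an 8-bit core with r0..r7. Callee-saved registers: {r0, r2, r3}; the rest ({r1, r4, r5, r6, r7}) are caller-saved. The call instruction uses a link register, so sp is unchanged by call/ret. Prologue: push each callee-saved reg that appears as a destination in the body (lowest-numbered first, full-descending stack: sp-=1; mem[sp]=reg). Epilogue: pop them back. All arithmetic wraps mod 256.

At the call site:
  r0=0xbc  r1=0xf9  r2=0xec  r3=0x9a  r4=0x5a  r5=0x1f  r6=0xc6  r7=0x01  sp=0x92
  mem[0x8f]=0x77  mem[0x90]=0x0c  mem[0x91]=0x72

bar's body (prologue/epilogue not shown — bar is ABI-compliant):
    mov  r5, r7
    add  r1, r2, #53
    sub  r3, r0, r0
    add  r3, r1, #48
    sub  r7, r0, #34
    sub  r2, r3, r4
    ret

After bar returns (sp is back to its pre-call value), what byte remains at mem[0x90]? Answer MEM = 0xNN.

prologue: push r2 -> mem[0x91]=0xec, sp=0x91
prologue: push r3 -> mem[0x90]=0x9a, sp=0x90
body[0] mov  r5, r7 -> r5=0x01
body[1] add  r1, r2, #53 -> r1=0x21
body[2] sub  r3, r0, r0 -> r3=0x00
body[3] add  r3, r1, #48 -> r3=0x51
body[4] sub  r7, r0, #34 -> r7=0x9a
body[5] sub  r2, r3, r4 -> r2=0xf7
epilogue: pop r3=0x9a, sp=0x91
epilogue: pop r2=0xec, sp=0x92
prologue pushed ['r2', 'r3'] at ['0x91', '0x90']

MEM = 0x9a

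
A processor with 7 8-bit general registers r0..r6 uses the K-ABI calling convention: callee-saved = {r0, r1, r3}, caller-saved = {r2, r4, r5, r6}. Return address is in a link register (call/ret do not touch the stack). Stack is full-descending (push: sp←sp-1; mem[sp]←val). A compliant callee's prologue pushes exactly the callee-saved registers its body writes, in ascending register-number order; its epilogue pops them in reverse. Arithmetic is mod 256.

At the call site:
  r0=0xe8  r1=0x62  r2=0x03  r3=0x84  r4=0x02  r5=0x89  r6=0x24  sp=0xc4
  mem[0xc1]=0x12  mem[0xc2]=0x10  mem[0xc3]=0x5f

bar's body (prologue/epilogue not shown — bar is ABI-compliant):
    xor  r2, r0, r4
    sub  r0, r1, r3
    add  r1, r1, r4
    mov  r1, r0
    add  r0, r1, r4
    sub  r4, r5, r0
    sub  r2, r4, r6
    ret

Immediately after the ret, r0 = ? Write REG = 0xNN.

prologue: push r0 -> mem[0xc3]=0xe8, sp=0xc3
prologue: push r1 -> mem[0xc2]=0x62, sp=0xc2
body[0] xor  r2, r0, r4 -> r2=0xea
body[1] sub  r0, r1, r3 -> r0=0xde
body[2] add  r1, r1, r4 -> r1=0x64
body[3] mov  r1, r0 -> r1=0xde
body[4] add  r0, r1, r4 -> r0=0xe0
body[5] sub  r4, r5, r0 -> r4=0xa9
body[6] sub  r2, r4, r6 -> r2=0x85
epilogue: pop r1=0x62, sp=0xc3
epilogue: pop r0=0xe8, sp=0xc4
r0 is callee-saved -> restored

REG = 0xe8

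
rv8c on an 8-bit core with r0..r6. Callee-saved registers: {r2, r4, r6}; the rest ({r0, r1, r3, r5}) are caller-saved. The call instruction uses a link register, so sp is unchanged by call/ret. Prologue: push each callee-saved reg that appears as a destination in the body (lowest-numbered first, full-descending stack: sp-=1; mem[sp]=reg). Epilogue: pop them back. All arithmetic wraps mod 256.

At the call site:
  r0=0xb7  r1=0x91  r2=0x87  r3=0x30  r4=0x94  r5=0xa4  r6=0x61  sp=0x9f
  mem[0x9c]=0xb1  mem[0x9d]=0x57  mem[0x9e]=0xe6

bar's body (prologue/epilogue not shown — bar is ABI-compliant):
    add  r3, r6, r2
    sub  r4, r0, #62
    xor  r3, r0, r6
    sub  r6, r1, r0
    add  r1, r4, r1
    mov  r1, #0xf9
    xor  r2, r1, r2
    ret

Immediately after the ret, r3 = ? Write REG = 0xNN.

prologue: push r2 → mem[0x9e]=0x87, sp=0x9e
prologue: push r4 → mem[0x9d]=0x94, sp=0x9d
prologue: push r6 → mem[0x9c]=0x61, sp=0x9c
body[0] add  r3, r6, r2 → r3=0xe8
body[1] sub  r4, r0, #62 → r4=0x79
body[2] xor  r3, r0, r6 → r3=0xd6
body[3] sub  r6, r1, r0 → r6=0xda
body[4] add  r1, r4, r1 → r1=0x0a
body[5] mov  r1, #0xf9 → r1=0xf9
body[6] xor  r2, r1, r2 → r2=0x7e
epilogue: pop r6=0x61, sp=0x9d
epilogue: pop r4=0x94, sp=0x9e
epilogue: pop r2=0x87, sp=0x9f
r3 is caller-saved → body value

REG = 0xd6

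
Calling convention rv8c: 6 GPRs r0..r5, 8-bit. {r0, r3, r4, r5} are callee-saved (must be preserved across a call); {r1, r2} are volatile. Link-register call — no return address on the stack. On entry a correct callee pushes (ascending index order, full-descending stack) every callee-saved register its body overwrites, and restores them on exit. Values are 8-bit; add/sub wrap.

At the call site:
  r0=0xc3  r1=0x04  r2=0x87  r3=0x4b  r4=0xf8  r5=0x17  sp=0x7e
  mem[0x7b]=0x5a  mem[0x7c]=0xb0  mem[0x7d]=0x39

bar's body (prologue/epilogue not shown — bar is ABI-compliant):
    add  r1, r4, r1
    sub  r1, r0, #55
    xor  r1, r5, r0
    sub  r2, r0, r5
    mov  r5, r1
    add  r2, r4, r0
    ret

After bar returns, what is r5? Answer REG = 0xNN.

prologue: push r5 → mem[0x7d]=0x17, sp=0x7d
body[0] add  r1, r4, r1 → r1=0xfc
body[1] sub  r1, r0, #55 → r1=0x8c
body[2] xor  r1, r5, r0 → r1=0xd4
body[3] sub  r2, r0, r5 → r2=0xac
body[4] mov  r5, r1 → r5=0xd4
body[5] add  r2, r4, r0 → r2=0xbb
epilogue: pop r5=0x17, sp=0x7e
r5 is callee-saved → restored

REG = 0x17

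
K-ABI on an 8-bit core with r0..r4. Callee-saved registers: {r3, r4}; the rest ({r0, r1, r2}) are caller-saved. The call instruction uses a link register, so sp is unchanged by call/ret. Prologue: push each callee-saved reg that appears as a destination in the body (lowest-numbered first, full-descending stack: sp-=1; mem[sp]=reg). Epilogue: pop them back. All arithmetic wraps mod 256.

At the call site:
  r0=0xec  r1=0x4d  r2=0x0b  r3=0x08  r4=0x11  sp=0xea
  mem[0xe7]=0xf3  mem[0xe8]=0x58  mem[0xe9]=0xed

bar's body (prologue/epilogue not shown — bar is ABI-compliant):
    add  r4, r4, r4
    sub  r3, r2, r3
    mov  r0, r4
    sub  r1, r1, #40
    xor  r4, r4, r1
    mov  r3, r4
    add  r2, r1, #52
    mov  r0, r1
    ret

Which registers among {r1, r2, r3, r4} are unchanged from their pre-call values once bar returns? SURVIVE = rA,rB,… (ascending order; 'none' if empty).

prologue: push r3 -> mem[0xe9]=0x08, sp=0xe9
prologue: push r4 -> mem[0xe8]=0x11, sp=0xe8
body[0] add  r4, r4, r4 -> r4=0x22
body[1] sub  r3, r2, r3 -> r3=0x03
body[2] mov  r0, r4 -> r0=0x22
body[3] sub  r1, r1, #40 -> r1=0x25
body[4] xor  r4, r4, r1 -> r4=0x07
body[5] mov  r3, r4 -> r3=0x07
body[6] add  r2, r1, #52 -> r2=0x59
body[7] mov  r0, r1 -> r0=0x25
epilogue: pop r4=0x11, sp=0xe9
epilogue: pop r3=0x08, sp=0xea
r1: caller-saved, written=True
r2: caller-saved, written=True
r3: callee-saved, written=True
r4: callee-saved, written=True

SURVIVE = r3,r4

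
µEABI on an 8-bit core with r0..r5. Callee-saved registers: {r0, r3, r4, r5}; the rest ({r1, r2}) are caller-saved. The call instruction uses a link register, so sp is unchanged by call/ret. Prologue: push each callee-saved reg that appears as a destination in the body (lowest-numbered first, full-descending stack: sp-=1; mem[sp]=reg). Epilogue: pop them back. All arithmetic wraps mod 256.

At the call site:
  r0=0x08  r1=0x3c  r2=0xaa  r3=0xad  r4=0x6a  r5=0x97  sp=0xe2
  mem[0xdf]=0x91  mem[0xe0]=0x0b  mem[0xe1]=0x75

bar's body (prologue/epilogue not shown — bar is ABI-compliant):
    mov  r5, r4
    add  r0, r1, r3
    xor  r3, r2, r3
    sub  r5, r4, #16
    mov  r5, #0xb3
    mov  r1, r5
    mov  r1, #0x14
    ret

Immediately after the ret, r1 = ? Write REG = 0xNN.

prologue: push r0 → mem[0xe1]=0x08, sp=0xe1
prologue: push r3 → mem[0xe0]=0xad, sp=0xe0
prologue: push r5 → mem[0xdf]=0x97, sp=0xdf
body[0] mov  r5, r4 → r5=0x6a
body[1] add  r0, r1, r3 → r0=0xe9
body[2] xor  r3, r2, r3 → r3=0x07
body[3] sub  r5, r4, #16 → r5=0x5a
body[4] mov  r5, #0xb3 → r5=0xb3
body[5] mov  r1, r5 → r1=0xb3
body[6] mov  r1, #0x14 → r1=0x14
epilogue: pop r5=0x97, sp=0xe0
epilogue: pop r3=0xad, sp=0xe1
epilogue: pop r0=0x08, sp=0xe2
r1 is caller-saved → body value

REG = 0x14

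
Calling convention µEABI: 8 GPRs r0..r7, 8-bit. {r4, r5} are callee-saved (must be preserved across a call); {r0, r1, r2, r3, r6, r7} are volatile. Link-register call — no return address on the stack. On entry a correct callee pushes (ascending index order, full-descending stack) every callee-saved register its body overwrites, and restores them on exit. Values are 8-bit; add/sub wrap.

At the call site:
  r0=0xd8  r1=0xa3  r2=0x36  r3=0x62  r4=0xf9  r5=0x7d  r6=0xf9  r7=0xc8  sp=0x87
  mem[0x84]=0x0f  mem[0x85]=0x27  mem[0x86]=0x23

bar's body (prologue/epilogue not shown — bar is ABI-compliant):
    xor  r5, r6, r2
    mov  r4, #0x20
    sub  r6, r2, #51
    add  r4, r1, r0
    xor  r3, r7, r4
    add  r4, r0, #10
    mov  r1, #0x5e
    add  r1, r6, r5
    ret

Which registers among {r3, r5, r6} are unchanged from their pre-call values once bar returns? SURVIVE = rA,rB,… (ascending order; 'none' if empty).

SURVIVE = r5

prologue: push r4 → mem[0x86]=0xf9, sp=0x86
prologue: push r5 → mem[0x85]=0x7d, sp=0x85
body[0] xor  r5, r6, r2 → r5=0xcf
body[1] mov  r4, #0x20 → r4=0x20
body[2] sub  r6, r2, #51 → r6=0x03
body[3] add  r4, r1, r0 → r4=0x7b
body[4] xor  r3, r7, r4 → r3=0xb3
body[5] add  r4, r0, #10 → r4=0xe2
body[6] mov  r1, #0x5e → r1=0x5e
body[7] add  r1, r6, r5 → r1=0xd2
epilogue: pop r5=0x7d, sp=0x86
epilogue: pop r4=0xf9, sp=0x87
r3: caller-saved, written=True
r5: callee-saved, written=True
r6: caller-saved, written=True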